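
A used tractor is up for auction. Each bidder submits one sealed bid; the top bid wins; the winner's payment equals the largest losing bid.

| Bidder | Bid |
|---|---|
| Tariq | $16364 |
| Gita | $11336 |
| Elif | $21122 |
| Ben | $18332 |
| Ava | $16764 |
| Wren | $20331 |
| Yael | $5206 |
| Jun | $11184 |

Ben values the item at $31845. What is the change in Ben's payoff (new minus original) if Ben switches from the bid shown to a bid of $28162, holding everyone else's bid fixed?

$10723

The highest bid among the other bidders is $21122; Ben's bid doesn't change that.
Original bid $18332: Ben is not highest (top rival bid is $21122); payoff $0.
Alternative bid $28162: Ben is highest, pays the top rival bid $21122; payoff $31845 − $21122 = $10723.
Change in payoff = $10723 − ($0) = $10723.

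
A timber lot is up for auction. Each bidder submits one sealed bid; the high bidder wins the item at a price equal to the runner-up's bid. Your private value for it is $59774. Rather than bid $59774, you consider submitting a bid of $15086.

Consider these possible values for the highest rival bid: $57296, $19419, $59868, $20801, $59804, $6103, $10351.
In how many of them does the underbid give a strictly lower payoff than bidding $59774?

3

The deviation hurts exactly when the highest competing bid lies strictly between $15086 and $59774 — underbidding then forfeits a profitable win.
$57296: inside the interval → strictly worse (loss $2478).
$19419: inside the interval → strictly worse (loss $40355).
$59868: above both → same outcome either way.
$20801: inside the interval → strictly worse (loss $38973).
$59804: above both → same outcome either way.
$6103: below both → same outcome either way.
$10351: below both → same outcome either way.
Count: 3.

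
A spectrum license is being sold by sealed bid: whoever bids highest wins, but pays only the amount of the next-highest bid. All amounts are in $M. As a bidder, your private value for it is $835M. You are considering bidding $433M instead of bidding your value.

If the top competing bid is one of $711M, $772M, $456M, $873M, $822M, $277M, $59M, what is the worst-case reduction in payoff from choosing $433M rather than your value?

$379M

$711M: truthful gives $124M, deviation gives $0M → loss $124M.
$772M: truthful gives $63M, deviation gives $0M → loss $63M.
$456M: truthful gives $379M, deviation gives $0M → loss $379M.
$873M: same outcome either way → loss $0M.
$822M: truthful gives $13M, deviation gives $0M → loss $13M.
$277M: same outcome either way → loss $0M.
$59M: same outcome either way → loss $0M.
Maximum loss: $379M.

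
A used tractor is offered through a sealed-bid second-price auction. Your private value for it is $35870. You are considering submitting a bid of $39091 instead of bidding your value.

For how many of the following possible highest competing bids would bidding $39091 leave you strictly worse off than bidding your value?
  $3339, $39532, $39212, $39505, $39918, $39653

0

The deviation hurts exactly when the highest competing bid lies strictly between $35870 and $39091 — overbidding then wins at a price above your value.
$3339: below both → same outcome either way.
$39532: above both → same outcome either way.
$39212: above both → same outcome either way.
$39505: above both → same outcome either way.
$39918: above both → same outcome either way.
$39653: above both → same outcome either way.
Count: 0.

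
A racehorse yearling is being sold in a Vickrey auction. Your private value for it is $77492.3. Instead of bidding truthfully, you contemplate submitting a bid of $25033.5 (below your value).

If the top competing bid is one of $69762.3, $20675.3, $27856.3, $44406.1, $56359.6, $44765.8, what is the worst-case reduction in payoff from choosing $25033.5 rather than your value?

$49636

$69762.3: truthful gives $7730, deviation gives $0 → loss $7730.
$20675.3: same outcome either way → loss $0.
$27856.3: truthful gives $49636, deviation gives $0 → loss $49636.
$44406.1: truthful gives $33086.2, deviation gives $0 → loss $33086.2.
$56359.6: truthful gives $21132.7, deviation gives $0 → loss $21132.7.
$44765.8: truthful gives $32726.5, deviation gives $0 → loss $32726.5.
Maximum loss: $49636.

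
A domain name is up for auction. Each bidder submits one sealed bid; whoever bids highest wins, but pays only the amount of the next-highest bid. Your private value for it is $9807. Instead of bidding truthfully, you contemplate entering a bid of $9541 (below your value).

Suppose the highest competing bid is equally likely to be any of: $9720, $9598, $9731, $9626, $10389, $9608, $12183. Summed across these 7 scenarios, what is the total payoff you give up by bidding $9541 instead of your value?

$752

The deviation costs you only when the competing bid falls strictly between $9541 and $9807; elsewhere both bids give the same outcome.
$9720: truthful payoff $87, deviation payoff $0 → loss $87.
$9598: truthful payoff $209, deviation payoff $0 → loss $209.
$9731: truthful payoff $76, deviation payoff $0 → loss $76.
$9626: truthful payoff $181, deviation payoff $0 → loss $181.
$10389: outcomes coincide → loss $0.
$9608: truthful payoff $199, deviation payoff $0 → loss $199.
$12183: outcomes coincide → loss $0.
Total loss = $87 + $209 + $76 + $181 + $199 = $752.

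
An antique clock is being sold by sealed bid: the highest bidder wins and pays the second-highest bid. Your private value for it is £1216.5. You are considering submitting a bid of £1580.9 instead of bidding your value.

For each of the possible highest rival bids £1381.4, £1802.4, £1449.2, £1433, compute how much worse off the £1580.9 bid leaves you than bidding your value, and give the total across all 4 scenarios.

The deviation costs you only when the competing bid falls strictly between £1216.5 and £1580.9; elsewhere both bids give the same outcome.
£1381.4: truthful payoff £0, deviation payoff −£164.9 → loss £164.9.
£1802.4: outcomes coincide → loss £0.
£1449.2: truthful payoff £0, deviation payoff −£232.7 → loss £232.7.
£1433: truthful payoff £0, deviation payoff −£216.5 → loss £216.5.
Total loss = £164.9 + £232.7 + £216.5 = £614.1.

£614.1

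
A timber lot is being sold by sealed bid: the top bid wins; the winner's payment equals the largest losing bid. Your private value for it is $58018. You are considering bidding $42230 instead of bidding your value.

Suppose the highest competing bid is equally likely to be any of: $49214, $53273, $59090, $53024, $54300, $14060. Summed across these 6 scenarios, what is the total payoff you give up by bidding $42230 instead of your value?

$22261

The deviation costs you only when the competing bid falls strictly between $42230 and $58018; elsewhere both bids give the same outcome.
$49214: truthful payoff $8804, deviation payoff $0 → loss $8804.
$53273: truthful payoff $4745, deviation payoff $0 → loss $4745.
$59090: outcomes coincide → loss $0.
$53024: truthful payoff $4994, deviation payoff $0 → loss $4994.
$54300: truthful payoff $3718, deviation payoff $0 → loss $3718.
$14060: outcomes coincide → loss $0.
Total loss = $8804 + $4745 + $4994 + $3718 = $22261.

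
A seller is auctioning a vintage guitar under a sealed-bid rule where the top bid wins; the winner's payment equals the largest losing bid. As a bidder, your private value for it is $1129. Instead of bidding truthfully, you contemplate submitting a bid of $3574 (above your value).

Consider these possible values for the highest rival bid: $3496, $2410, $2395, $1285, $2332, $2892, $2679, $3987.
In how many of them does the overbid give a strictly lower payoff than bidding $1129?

7

The deviation hurts exactly when the highest competing bid lies strictly between $1129 and $3574 — overbidding then wins at a price above your value.
$3496: inside the interval → strictly worse (loss $2367).
$2410: inside the interval → strictly worse (loss $1281).
$2395: inside the interval → strictly worse (loss $1266).
$1285: inside the interval → strictly worse (loss $156).
$2332: inside the interval → strictly worse (loss $1203).
$2892: inside the interval → strictly worse (loss $1763).
$2679: inside the interval → strictly worse (loss $1550).
$3987: above both → same outcome either way.
Count: 7.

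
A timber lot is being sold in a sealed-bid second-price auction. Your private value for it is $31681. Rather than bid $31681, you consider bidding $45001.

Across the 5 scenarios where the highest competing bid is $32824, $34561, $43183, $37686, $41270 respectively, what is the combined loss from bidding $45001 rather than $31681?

$31119

The deviation costs you only when the competing bid falls strictly between $31681 and $45001; elsewhere both bids give the same outcome.
$32824: truthful payoff $0, deviation payoff −$1143 → loss $1143.
$34561: truthful payoff $0, deviation payoff −$2880 → loss $2880.
$43183: truthful payoff $0, deviation payoff −$11502 → loss $11502.
$37686: truthful payoff $0, deviation payoff −$6005 → loss $6005.
$41270: truthful payoff $0, deviation payoff −$9589 → loss $9589.
Total loss = $1143 + $2880 + $11502 + $6005 + $9589 = $31119.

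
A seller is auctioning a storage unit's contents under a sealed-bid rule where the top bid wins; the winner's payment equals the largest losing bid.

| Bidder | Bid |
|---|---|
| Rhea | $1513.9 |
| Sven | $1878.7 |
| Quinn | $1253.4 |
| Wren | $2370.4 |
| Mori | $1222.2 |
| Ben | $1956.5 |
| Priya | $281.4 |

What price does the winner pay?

$1956.5

Highest bid: Wren at $2370.4, so Wren wins.
Second-highest bid: Ben at $1956.5 — that is the price the winner pays.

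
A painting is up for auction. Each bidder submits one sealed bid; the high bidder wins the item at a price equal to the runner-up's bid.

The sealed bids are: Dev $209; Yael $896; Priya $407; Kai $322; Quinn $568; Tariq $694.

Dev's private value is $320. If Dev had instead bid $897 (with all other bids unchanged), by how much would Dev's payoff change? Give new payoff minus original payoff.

−$576

The highest bid among the other bidders is $896; Dev's bid doesn't change that.
Original bid $209: Dev is not highest (top rival bid is $896); payoff $0.
Alternative bid $897: Dev is highest, pays the top rival bid $896; payoff $320 − $896 = −$576.
Change in payoff = −$576 − ($0) = −$576.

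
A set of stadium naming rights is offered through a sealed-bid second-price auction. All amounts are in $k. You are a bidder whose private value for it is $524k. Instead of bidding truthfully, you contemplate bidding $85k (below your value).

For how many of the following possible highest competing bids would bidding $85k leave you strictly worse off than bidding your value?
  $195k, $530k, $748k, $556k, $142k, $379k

3

The deviation hurts exactly when the highest competing bid lies strictly between $85k and $524k — underbidding then forfeits a profitable win.
$195k: inside the interval → strictly worse (loss $329k).
$530k: above both → same outcome either way.
$748k: above both → same outcome either way.
$556k: above both → same outcome either way.
$142k: inside the interval → strictly worse (loss $382k).
$379k: inside the interval → strictly worse (loss $145k).
Count: 3.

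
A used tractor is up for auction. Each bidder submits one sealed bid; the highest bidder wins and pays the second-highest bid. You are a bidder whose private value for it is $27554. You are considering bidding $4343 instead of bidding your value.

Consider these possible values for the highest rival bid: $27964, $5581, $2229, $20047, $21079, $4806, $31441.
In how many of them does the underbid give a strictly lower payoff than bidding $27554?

4

The deviation hurts exactly when the highest competing bid lies strictly between $4343 and $27554 — underbidding then forfeits a profitable win.
$27964: above both → same outcome either way.
$5581: inside the interval → strictly worse (loss $21973).
$2229: below both → same outcome either way.
$20047: inside the interval → strictly worse (loss $7507).
$21079: inside the interval → strictly worse (loss $6475).
$4806: inside the interval → strictly worse (loss $22748).
$31441: above both → same outcome either way.
Count: 4.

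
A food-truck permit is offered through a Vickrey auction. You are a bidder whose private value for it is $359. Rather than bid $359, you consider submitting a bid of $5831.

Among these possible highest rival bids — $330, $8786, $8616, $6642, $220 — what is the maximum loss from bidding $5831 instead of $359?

$0

$330: same outcome either way → loss $0.
$8786: same outcome either way → loss $0.
$8616: same outcome either way → loss $0.
$6642: same outcome either way → loss $0.
$220: same outcome either way → loss $0.
Maximum loss: $0.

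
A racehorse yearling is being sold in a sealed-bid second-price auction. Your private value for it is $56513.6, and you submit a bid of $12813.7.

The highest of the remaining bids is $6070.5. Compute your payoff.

Your bid $12813.7 exceeds the highest competing bid $6070.5, so you win.
In a second-price auction the winner pays the second-highest bid, $6070.5.
Payoff = value − price = $56513.6 − $6070.5 = $50443.1.

$50443.1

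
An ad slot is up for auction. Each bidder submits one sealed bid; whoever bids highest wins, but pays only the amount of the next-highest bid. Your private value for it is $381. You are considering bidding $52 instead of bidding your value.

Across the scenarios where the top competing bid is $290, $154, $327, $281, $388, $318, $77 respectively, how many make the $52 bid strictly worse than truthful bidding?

The deviation hurts exactly when the highest competing bid lies strictly between $52 and $381 — underbidding then forfeits a profitable win.
$290: inside the interval → strictly worse (loss $91).
$154: inside the interval → strictly worse (loss $227).
$327: inside the interval → strictly worse (loss $54).
$281: inside the interval → strictly worse (loss $100).
$388: above both → same outcome either way.
$318: inside the interval → strictly worse (loss $63).
$77: inside the interval → strictly worse (loss $304).
Count: 6.

6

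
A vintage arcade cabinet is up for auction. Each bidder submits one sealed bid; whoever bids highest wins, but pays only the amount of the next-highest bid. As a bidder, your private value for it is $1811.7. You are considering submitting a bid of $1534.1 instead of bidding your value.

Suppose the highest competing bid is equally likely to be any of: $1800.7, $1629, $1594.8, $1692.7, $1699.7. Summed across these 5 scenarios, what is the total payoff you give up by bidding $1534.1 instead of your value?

$641.6

The deviation costs you only when the competing bid falls strictly between $1534.1 and $1811.7; elsewhere both bids give the same outcome.
$1800.7: truthful payoff $11, deviation payoff $0 → loss $11.
$1629: truthful payoff $182.7, deviation payoff $0 → loss $182.7.
$1594.8: truthful payoff $216.9, deviation payoff $0 → loss $216.9.
$1692.7: truthful payoff $119, deviation payoff $0 → loss $119.
$1699.7: truthful payoff $112, deviation payoff $0 → loss $112.
Total loss = $11 + $182.7 + $216.9 + $119 + $112 = $641.6.
Truthful bidding weakly dominates here: raising your bid can only win items priced above your value, and lowering it can only forfeit items priced below.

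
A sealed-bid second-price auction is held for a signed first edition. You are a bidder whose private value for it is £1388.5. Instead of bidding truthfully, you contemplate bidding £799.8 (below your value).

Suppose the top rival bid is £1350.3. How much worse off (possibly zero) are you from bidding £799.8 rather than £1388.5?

£38.2

Bidding your value £1388.5: you win (since £1388.5 > £1350.3) and pay £1350.3. Payoff £38.2.
Bidding £799.8: you lose. Payoff £0.
The competing bid £1350.3 lies between your shaded bid and your value, so underbidding forfeits an item you could have won at a profitable price.
Loss from deviating = £38.2 − (£0) = £38.2.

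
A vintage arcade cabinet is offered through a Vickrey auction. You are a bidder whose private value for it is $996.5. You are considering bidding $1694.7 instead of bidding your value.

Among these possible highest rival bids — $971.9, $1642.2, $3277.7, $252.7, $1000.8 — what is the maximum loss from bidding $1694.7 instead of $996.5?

$645.7

$971.9: same outcome either way → loss $0.
$1642.2: truthful gives $0, deviation gives −$645.7 → loss $645.7.
$3277.7: same outcome either way → loss $0.
$252.7: same outcome either way → loss $0.
$1000.8: truthful gives $0, deviation gives −$4.3 → loss $4.3.
Maximum loss: $645.7.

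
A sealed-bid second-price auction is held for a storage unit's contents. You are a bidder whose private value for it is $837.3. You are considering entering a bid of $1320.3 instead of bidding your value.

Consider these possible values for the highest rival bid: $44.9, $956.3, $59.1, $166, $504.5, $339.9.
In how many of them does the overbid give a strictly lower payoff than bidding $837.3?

1

The deviation hurts exactly when the highest competing bid lies strictly between $837.3 and $1320.3 — overbidding then wins at a price above your value.
$44.9: below both → same outcome either way.
$956.3: inside the interval → strictly worse (loss $119).
$59.1: below both → same outcome either way.
$166: below both → same outcome either way.
$504.5: below both → same outcome either way.
$339.9: below both → same outcome either way.
Count: 1.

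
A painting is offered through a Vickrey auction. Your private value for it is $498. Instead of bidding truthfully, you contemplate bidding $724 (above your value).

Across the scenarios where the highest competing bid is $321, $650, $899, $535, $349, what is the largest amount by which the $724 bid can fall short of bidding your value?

$321: same outcome either way → loss $0.
$650: truthful gives $0, deviation gives −$152 → loss $152.
$899: same outcome either way → loss $0.
$535: truthful gives $0, deviation gives −$37 → loss $37.
$349: same outcome either way → loss $0.
Maximum loss: $152.

$152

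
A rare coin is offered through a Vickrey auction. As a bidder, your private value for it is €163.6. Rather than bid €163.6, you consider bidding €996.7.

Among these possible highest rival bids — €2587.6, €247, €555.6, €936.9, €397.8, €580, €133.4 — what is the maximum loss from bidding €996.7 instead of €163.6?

€773.3

€2587.6: same outcome either way → loss €0.
€247: truthful gives €0, deviation gives −€83.4 → loss €83.4.
€555.6: truthful gives €0, deviation gives −€392 → loss €392.
€936.9: truthful gives €0, deviation gives −€773.3 → loss €773.3.
€397.8: truthful gives €0, deviation gives −€234.2 → loss €234.2.
€580: truthful gives €0, deviation gives −€416.4 → loss €416.4.
€133.4: same outcome either way → loss €0.
Maximum loss: €773.3.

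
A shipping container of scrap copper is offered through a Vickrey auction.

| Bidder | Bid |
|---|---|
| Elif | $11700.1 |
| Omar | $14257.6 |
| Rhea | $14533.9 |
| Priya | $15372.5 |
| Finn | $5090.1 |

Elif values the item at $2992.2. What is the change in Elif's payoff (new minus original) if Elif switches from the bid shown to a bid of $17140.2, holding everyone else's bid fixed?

The highest bid among the other bidders is $15372.5; Elif's bid doesn't change that.
Original bid $11700.1: Elif is not highest (top rival bid is $15372.5); payoff $0.
Alternative bid $17140.2: Elif is highest, pays the top rival bid $15372.5; payoff $2992.2 − $15372.5 = −$12380.3.
Change in payoff = −$12380.3 − ($0) = −$12380.3.

−$12380.3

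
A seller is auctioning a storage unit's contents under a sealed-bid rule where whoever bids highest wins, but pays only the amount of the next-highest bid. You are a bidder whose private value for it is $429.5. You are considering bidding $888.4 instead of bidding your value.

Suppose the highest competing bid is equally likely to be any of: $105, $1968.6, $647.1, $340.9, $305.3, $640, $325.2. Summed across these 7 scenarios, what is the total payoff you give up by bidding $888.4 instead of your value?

$428.1

The deviation costs you only when the competing bid falls strictly between $429.5 and $888.4; elsewhere both bids give the same outcome.
$105: outcomes coincide → loss $0.
$1968.6: outcomes coincide → loss $0.
$647.1: truthful payoff $0, deviation payoff −$217.6 → loss $217.6.
$340.9: outcomes coincide → loss $0.
$305.3: outcomes coincide → loss $0.
$640: truthful payoff $0, deviation payoff −$210.5 → loss $210.5.
$325.2: outcomes coincide → loss $0.
Total loss = $217.6 + $210.5 = $428.1.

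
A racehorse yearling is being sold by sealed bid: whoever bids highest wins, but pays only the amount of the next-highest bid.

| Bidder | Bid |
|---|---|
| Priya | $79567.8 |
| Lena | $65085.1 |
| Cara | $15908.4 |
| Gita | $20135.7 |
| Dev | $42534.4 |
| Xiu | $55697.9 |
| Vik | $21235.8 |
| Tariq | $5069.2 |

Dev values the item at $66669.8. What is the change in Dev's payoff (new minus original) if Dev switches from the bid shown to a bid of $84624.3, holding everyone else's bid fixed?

The highest bid among the other bidders is $79567.8; Dev's bid doesn't change that.
Original bid $42534.4: Dev is not highest (top rival bid is $79567.8); payoff $0.
Alternative bid $84624.3: Dev is highest, pays the top rival bid $79567.8; payoff $66669.8 − $79567.8 = −$12898.
Change in payoff = −$12898 − ($0) = −$12898.

−$12898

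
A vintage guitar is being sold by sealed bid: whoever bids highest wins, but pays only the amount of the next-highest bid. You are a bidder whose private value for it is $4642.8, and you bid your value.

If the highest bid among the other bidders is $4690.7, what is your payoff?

Your bid $4642.8 is below the highest competing bid $4690.7, so you lose.
A losing bidder pays nothing and receives nothing: payoff = $0.

$0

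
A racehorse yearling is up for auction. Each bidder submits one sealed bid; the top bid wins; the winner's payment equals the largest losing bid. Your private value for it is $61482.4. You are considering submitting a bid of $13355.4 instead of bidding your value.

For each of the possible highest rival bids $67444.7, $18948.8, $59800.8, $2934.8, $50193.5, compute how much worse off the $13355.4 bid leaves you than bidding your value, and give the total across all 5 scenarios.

$55504.1

The deviation costs you only when the competing bid falls strictly between $13355.4 and $61482.4; elsewhere both bids give the same outcome.
$67444.7: outcomes coincide → loss $0.
$18948.8: truthful payoff $42533.6, deviation payoff $0 → loss $42533.6.
$59800.8: truthful payoff $1681.6, deviation payoff $0 → loss $1681.6.
$2934.8: outcomes coincide → loss $0.
$50193.5: truthful payoff $11288.9, deviation payoff $0 → loss $11288.9.
Total loss = $42533.6 + $1681.6 + $11288.9 = $55504.1.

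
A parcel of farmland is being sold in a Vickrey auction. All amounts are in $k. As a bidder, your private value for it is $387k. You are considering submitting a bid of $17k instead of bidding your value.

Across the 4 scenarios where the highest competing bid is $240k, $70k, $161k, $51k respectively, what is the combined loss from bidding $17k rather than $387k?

$1026k

The deviation costs you only when the competing bid falls strictly between $17k and $387k; elsewhere both bids give the same outcome.
$240k: truthful payoff $147k, deviation payoff $0k → loss $147k.
$70k: truthful payoff $317k, deviation payoff $0k → loss $317k.
$161k: truthful payoff $226k, deviation payoff $0k → loss $226k.
$51k: truthful payoff $336k, deviation payoff $0k → loss $336k.
Total loss = $147k + $317k + $226k + $336k = $1026k.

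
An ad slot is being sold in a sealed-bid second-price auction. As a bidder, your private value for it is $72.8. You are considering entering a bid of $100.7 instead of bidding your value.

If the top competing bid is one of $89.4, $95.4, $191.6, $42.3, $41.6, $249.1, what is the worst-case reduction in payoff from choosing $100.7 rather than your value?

$22.6

$89.4: truthful gives $0, deviation gives −$16.6 → loss $16.6.
$95.4: truthful gives $0, deviation gives −$22.6 → loss $22.6.
$191.6: same outcome either way → loss $0.
$42.3: same outcome either way → loss $0.
$41.6: same outcome either way → loss $0.
$249.1: same outcome either way → loss $0.
Maximum loss: $22.6.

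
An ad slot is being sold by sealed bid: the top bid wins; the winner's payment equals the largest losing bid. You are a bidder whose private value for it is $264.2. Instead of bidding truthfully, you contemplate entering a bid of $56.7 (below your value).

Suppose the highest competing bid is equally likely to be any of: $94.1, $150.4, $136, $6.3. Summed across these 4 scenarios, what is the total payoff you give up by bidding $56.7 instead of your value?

$412.1

The deviation costs you only when the competing bid falls strictly between $56.7 and $264.2; elsewhere both bids give the same outcome.
$94.1: truthful payoff $170.1, deviation payoff $0 → loss $170.1.
$150.4: truthful payoff $113.8, deviation payoff $0 → loss $113.8.
$136: truthful payoff $128.2, deviation payoff $0 → loss $128.2.
$6.3: outcomes coincide → loss $0.
Total loss = $170.1 + $113.8 + $128.2 = $412.1.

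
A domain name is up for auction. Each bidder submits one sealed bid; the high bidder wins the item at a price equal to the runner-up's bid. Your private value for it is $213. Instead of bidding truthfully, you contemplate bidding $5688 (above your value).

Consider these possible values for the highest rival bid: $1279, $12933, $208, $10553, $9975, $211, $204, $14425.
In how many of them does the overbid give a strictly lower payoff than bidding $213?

1

The deviation hurts exactly when the highest competing bid lies strictly between $213 and $5688 — overbidding then wins at a price above your value.
$1279: inside the interval → strictly worse (loss $1066).
$12933: above both → same outcome either way.
$208: below both → same outcome either way.
$10553: above both → same outcome either way.
$9975: above both → same outcome either way.
$211: below both → same outcome either way.
$204: below both → same outcome either way.
$14425: above both → same outcome either way.
Count: 1.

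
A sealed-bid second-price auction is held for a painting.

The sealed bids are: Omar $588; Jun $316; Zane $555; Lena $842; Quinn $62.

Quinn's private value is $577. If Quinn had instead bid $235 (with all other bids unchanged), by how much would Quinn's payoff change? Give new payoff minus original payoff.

$0

The highest bid among the other bidders is $842; Quinn's bid doesn't change that.
Original bid $62: Quinn is not highest (top rival bid is $842); payoff $0.
Alternative bid $235: Quinn is not highest (top rival bid is $842); payoff $0.
Change in payoff = $0 − ($0) = $0.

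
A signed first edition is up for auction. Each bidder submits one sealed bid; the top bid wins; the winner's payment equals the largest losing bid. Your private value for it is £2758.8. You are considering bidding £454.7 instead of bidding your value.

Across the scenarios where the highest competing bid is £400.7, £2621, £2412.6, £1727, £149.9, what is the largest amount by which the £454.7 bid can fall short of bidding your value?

£1031.8

£400.7: same outcome either way → loss £0.
£2621: truthful gives £137.8, deviation gives £0 → loss £137.8.
£2412.6: truthful gives £346.2, deviation gives £0 → loss £346.2.
£1727: truthful gives £1031.8, deviation gives £0 → loss £1031.8.
£149.9: same outcome either way → loss £0.
Maximum loss: £1031.8.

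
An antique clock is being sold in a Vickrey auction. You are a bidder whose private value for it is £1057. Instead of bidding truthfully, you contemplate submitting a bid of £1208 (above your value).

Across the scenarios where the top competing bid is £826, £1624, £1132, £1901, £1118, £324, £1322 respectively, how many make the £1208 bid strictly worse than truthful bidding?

2

The deviation hurts exactly when the highest competing bid lies strictly between £1057 and £1208 — overbidding then wins at a price above your value.
£826: below both → same outcome either way.
£1624: above both → same outcome either way.
£1132: inside the interval → strictly worse (loss £75).
£1901: above both → same outcome either way.
£1118: inside the interval → strictly worse (loss £61).
£324: below both → same outcome either way.
£1322: above both → same outcome either way.
Count: 2.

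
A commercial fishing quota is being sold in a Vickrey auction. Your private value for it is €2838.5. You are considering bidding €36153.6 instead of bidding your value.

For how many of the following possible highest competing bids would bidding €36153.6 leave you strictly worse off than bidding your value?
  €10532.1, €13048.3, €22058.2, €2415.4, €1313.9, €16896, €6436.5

5

The deviation hurts exactly when the highest competing bid lies strictly between €2838.5 and €36153.6 — overbidding then wins at a price above your value.
€10532.1: inside the interval → strictly worse (loss €7693.6).
€13048.3: inside the interval → strictly worse (loss €10209.8).
€22058.2: inside the interval → strictly worse (loss €19219.7).
€2415.4: below both → same outcome either way.
€1313.9: below both → same outcome either way.
€16896: inside the interval → strictly worse (loss €14057.5).
€6436.5: inside the interval → strictly worse (loss €3598).
Count: 5.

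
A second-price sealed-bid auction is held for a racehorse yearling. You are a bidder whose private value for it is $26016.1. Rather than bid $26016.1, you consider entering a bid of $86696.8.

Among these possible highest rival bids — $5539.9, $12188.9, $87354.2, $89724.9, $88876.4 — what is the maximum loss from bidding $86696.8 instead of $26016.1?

$0

$5539.9: same outcome either way → loss $0.
$12188.9: same outcome either way → loss $0.
$87354.2: same outcome either way → loss $0.
$89724.9: same outcome either way → loss $0.
$88876.4: same outcome either way → loss $0.
Maximum loss: $0.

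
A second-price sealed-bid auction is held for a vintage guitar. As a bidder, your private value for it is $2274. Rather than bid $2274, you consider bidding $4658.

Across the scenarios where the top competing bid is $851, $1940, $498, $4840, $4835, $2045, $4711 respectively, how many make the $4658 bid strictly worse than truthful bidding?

The deviation hurts exactly when the highest competing bid lies strictly between $2274 and $4658 — overbidding then wins at a price above your value.
$851: below both → same outcome either way.
$1940: below both → same outcome either way.
$498: below both → same outcome either way.
$4840: above both → same outcome either way.
$4835: above both → same outcome either way.
$2045: below both → same outcome either way.
$4711: above both → same outcome either way.
Count: 0.

0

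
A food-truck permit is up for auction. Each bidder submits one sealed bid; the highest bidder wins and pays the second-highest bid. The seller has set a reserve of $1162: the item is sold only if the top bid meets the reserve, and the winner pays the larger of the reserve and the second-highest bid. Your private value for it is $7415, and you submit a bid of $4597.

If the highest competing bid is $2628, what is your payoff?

Your bid $4597 is the highest and exceeds the reserve.
Price = max(second-highest bid, reserve) = max($2628, $1162) = $2628.
Payoff = $7415 − $2628 = $4787.

$4787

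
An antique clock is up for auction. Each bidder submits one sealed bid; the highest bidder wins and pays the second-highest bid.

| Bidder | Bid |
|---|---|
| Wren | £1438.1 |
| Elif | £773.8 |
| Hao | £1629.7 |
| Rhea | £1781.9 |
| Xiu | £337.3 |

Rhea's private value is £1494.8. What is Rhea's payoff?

Highest bid: Rhea at £1781.9, so Rhea wins.
Second-highest bid: Hao at £1629.7 — that is the price the winner pays.
Rhea's payoff = value − price = £1494.8 − £1629.7 = −£134.9.

−£134.9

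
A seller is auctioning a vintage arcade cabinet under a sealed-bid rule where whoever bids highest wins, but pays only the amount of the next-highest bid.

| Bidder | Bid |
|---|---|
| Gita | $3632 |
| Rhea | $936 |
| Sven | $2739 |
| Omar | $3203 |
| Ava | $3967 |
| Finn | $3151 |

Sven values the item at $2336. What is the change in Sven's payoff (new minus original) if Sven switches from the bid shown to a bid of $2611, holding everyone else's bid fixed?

$0

The highest bid among the other bidders is $3967; Sven's bid doesn't change that.
Original bid $2739: Sven is not highest (top rival bid is $3967); payoff $0.
Alternative bid $2611: Sven is not highest (top rival bid is $3967); payoff $0.
Change in payoff = $0 − ($0) = $0.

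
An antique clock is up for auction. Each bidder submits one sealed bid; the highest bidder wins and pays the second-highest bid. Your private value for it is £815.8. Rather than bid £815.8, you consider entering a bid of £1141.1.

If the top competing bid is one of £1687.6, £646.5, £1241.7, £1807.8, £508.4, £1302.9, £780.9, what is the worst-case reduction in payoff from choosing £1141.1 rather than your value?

£1687.6: same outcome either way → loss £0.
£646.5: same outcome either way → loss £0.
£1241.7: same outcome either way → loss £0.
£1807.8: same outcome either way → loss £0.
£508.4: same outcome either way → loss £0.
£1302.9: same outcome either way → loss £0.
£780.9: same outcome either way → loss £0.
Maximum loss: £0.

£0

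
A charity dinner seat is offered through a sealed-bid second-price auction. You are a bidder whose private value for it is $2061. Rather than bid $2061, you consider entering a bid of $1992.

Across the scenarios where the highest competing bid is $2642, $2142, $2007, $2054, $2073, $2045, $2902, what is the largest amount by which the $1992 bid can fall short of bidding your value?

$2642: same outcome either way → loss $0.
$2142: same outcome either way → loss $0.
$2007: truthful gives $54, deviation gives $0 → loss $54.
$2054: truthful gives $7, deviation gives $0 → loss $7.
$2073: same outcome either way → loss $0.
$2045: truthful gives $16, deviation gives $0 → loss $16.
$2902: same outcome either way → loss $0.
Maximum loss: $54.

$54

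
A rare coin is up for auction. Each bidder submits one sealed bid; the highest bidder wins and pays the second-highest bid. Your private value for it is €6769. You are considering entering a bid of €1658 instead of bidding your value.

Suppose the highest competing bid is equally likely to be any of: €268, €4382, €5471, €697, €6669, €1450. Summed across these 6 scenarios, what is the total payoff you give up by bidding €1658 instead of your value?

The deviation costs you only when the competing bid falls strictly between €1658 and €6769; elsewhere both bids give the same outcome.
€268: outcomes coincide → loss €0.
€4382: truthful payoff €2387, deviation payoff €0 → loss €2387.
€5471: truthful payoff €1298, deviation payoff €0 → loss €1298.
€697: outcomes coincide → loss €0.
€6669: truthful payoff €100, deviation payoff €0 → loss €100.
€1450: outcomes coincide → loss €0.
Total loss = €2387 + €1298 + €100 = €3785.

€3785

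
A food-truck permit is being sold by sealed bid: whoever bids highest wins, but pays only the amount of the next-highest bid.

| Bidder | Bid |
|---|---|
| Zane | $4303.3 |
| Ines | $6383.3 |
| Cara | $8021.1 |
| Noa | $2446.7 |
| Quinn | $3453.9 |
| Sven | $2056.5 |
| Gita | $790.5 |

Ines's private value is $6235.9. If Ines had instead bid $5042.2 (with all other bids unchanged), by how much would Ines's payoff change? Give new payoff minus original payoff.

$0

The highest bid among the other bidders is $8021.1; Ines's bid doesn't change that.
Original bid $6383.3: Ines is not highest (top rival bid is $8021.1); payoff $0.
Alternative bid $5042.2: Ines is not highest (top rival bid is $8021.1); payoff $0.
Change in payoff = $0 − ($0) = $0.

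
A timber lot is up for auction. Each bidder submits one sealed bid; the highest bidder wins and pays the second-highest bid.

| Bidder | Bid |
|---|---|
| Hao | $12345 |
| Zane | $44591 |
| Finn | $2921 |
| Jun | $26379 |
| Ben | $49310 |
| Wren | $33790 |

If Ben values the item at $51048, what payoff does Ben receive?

$6457

Highest bid: Ben at $49310, so Ben wins.
Second-highest bid: Zane at $44591 — that is the price the winner pays.
Ben's payoff = value − price = $51048 − $44591 = $6457.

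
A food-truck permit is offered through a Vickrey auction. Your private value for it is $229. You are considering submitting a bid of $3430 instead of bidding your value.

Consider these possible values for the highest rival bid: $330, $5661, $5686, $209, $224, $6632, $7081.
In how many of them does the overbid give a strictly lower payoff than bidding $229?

1

The deviation hurts exactly when the highest competing bid lies strictly between $229 and $3430 — overbidding then wins at a price above your value.
$330: inside the interval → strictly worse (loss $101).
$5661: above both → same outcome either way.
$5686: above both → same outcome either way.
$209: below both → same outcome either way.
$224: below both → same outcome either way.
$6632: above both → same outcome either way.
$7081: above both → same outcome either way.
Count: 1.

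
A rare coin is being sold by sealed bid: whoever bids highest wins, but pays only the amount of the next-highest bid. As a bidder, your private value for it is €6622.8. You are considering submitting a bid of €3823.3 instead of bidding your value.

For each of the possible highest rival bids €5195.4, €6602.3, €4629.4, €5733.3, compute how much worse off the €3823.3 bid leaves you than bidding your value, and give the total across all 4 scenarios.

€4330.8

The deviation costs you only when the competing bid falls strictly between €3823.3 and €6622.8; elsewhere both bids give the same outcome.
€5195.4: truthful payoff €1427.4, deviation payoff €0 → loss €1427.4.
€6602.3: truthful payoff €20.5, deviation payoff €0 → loss €20.5.
€4629.4: truthful payoff €1993.4, deviation payoff €0 → loss €1993.4.
€5733.3: truthful payoff €889.5, deviation payoff €0 → loss €889.5.
Total loss = €1427.4 + €20.5 + €1993.4 + €889.5 = €4330.8.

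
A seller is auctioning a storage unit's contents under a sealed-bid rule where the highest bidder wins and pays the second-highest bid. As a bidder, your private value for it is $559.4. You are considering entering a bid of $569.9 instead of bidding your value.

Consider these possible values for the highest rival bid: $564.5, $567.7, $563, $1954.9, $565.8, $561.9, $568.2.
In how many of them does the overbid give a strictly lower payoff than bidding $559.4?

The deviation hurts exactly when the highest competing bid lies strictly between $559.4 and $569.9 — overbidding then wins at a price above your value.
$564.5: inside the interval → strictly worse (loss $5.1).
$567.7: inside the interval → strictly worse (loss $8.3).
$563: inside the interval → strictly worse (loss $3.6).
$1954.9: above both → same outcome either way.
$565.8: inside the interval → strictly worse (loss $6.4).
$561.9: inside the interval → strictly worse (loss $2.5).
$568.2: inside the interval → strictly worse (loss $8.8).
Count: 6.

6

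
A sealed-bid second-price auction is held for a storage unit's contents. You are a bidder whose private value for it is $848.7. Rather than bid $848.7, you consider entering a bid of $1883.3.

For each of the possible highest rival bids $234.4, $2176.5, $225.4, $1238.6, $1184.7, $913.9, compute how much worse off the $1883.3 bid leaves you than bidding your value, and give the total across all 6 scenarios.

$791.1

The deviation costs you only when the competing bid falls strictly between $848.7 and $1883.3; elsewhere both bids give the same outcome.
$234.4: outcomes coincide → loss $0.
$2176.5: outcomes coincide → loss $0.
$225.4: outcomes coincide → loss $0.
$1238.6: truthful payoff $0, deviation payoff −$389.9 → loss $389.9.
$1184.7: truthful payoff $0, deviation payoff −$336 → loss $336.
$913.9: truthful payoff $0, deviation payoff −$65.2 → loss $65.2.
Total loss = $389.9 + $336 + $65.2 = $791.1.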